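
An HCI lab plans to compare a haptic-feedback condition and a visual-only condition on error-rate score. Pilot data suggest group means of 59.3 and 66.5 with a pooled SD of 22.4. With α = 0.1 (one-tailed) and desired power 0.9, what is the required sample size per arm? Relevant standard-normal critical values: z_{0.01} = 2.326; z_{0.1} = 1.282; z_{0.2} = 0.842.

n = 128 per group

Cohen's d = |M₁ − M₂| / SD_pooled = |59.3 − 66.5| / 22.4 = 7.2 / 22.4 = 0.321.
For two independent groups with equal n: n = 2·((z_{α} + z_β) / d)².
z_{α} + z_β = 1.282 + 1.282 = 2.564.
n = 2 × (2.564 / 0.321)² = 2 × 7.988² = 2 × 63.80 = 127.6.
Round up to the next whole participant.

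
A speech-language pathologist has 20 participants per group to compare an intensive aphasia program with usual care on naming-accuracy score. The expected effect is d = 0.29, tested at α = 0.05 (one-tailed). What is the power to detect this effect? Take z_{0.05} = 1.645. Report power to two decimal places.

power ≈ 0.23

For two equal groups, power = Φ(d·√(n/2) − z_{α}).
d·√(n/2) = 0.29 × √(20/2) = 0.29 × 3.162 = 0.917.
z_β = 0.917 − 1.645 = -0.728.
Power = Φ(-0.728) = 0.233.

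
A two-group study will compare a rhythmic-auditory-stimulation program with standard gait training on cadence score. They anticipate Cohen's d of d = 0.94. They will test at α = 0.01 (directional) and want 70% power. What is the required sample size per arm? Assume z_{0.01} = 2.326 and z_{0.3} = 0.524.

n = 19 per group

For two independent groups with equal n: n = 2·((z_{α} + z_β) / d)².
z_{α} + z_β = 2.326 + 0.524 = 2.850.
n = 2 × (2.850 / 0.94)² = 2 × 3.032² = 2 × 9.19 = 18.4.
Round up to the next whole participant.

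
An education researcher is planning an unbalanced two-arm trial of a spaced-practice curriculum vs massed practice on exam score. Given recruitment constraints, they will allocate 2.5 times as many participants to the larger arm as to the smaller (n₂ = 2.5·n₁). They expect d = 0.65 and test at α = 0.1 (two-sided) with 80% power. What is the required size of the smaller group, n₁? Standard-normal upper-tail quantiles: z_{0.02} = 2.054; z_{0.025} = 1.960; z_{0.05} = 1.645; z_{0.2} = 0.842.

n₁ = 21

With allocation ratio k = n₂/n₁ = 2.5, Var(x̄₁−x̄₂) = σ²(1/n₁ + 1/(k·n₁)) = σ²·(k+1)/(k·n₁).
So n₁ = (1 + 1/k)·((z_{α/2} + z_β)/d)² = 1.400 × (2.487/0.65)².
n₁ = 1.400 × 14.64 = 20.5.
Round up: n₁ = 21, giving n₂ = ⌈2.5 × 21⌉ = ⌈52.5⌉ = 53.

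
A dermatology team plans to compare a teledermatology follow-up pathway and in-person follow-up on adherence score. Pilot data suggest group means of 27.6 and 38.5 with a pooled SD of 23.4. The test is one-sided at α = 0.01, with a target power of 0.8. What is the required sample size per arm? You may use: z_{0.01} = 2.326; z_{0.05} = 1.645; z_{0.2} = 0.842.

Cohen's d = |M₁ − M₂| / SD_pooled = |27.6 − 38.5| / 23.4 = 10.9 / 23.4 = 0.466.
For two independent groups with equal n: n = 2·((z_{α} + z_β) / d)².
z_{α} + z_β = 2.326 + 0.842 = 3.168.
n = 2 × (3.168 / 0.466)² = 2 × 6.798² = 2 × 46.22 = 92.4.
Round up to the next whole participant.

n = 93 per group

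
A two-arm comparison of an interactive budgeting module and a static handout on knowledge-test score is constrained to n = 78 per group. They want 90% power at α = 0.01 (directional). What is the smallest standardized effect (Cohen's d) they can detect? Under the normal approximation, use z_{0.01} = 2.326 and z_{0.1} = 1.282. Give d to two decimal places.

For two independent groups of n = 78 each: d_min = (z_{α} + z_β)·√(2/n).
z-sum = 2.326 + 1.282 = 3.608.
d_min = 3.608 × √(2/78) = 3.608 × 0.1601 = 0.578.

d_min ≈ 0.58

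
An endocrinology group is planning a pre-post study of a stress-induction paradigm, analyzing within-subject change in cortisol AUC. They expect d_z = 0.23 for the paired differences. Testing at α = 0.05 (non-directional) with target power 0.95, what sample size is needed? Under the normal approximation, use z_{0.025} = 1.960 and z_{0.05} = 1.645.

For a paired (one-sample on differences) test: n = ((z_{α/2} + z_β) / d)².
z_{α/2} + z_β = 1.960 + 1.645 = 3.605.
n = (3.605 / 0.23)² = 15.674² = 245.67.
Round up.

n = 246 pairs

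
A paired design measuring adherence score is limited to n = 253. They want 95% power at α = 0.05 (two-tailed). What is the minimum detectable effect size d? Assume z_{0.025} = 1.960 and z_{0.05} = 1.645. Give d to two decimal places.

For a single sample (or paired design) of n = 253: d_min = (z_{α/2} + z_β)/√n.
z-sum = 1.960 + 1.645 = 3.605.
d_min = 3.605 / √253 = 3.605 / 15.906 = 0.227.

d_min ≈ 0.23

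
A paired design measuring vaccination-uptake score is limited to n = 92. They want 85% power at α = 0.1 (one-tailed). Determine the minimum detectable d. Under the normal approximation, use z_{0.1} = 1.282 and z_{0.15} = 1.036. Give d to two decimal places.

d_min ≈ 0.24

For a single sample (or paired design) of n = 92: d_min = (z_{α} + z_β)/√n.
z-sum = 1.282 + 1.036 = 2.318.
d_min = 2.318 / √92 = 2.318 / 9.592 = 0.242.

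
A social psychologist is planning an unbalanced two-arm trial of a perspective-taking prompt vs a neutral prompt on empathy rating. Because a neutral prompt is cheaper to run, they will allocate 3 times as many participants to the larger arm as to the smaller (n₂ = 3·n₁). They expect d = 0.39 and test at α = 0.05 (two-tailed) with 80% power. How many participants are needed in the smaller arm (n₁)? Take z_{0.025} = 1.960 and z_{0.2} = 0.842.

With allocation ratio k = n₂/n₁ = 3, Var(x̄₁−x̄₂) = σ²(1/n₁ + 1/(k·n₁)) = σ²·(k+1)/(k·n₁).
So n₁ = (1 + 1/k)·((z_{α/2} + z_β)/d)² = 1.333 × (2.802/0.39)².
n₁ = 1.333 × 51.62 = 68.8.
Round up: n₁ = 69, giving n₂ = 3 × 69 = 207.

n₁ = 69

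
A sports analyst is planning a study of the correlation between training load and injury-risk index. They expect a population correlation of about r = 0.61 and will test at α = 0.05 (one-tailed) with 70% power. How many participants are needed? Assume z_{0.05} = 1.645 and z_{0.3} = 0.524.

Fisher's z: C = ½·ln((1+r)/(1−r)) = ½·ln(4.1282) = 0.7089.
n = ((z_{α} + z_β)/C)² + 3.
(1.645 + 0.524) / 0.7089 = 2.169 / 0.7089 = 3.060.
n = 3.060² + 3 = 9.36 + 3 = 12.4.
Round up.

n = 13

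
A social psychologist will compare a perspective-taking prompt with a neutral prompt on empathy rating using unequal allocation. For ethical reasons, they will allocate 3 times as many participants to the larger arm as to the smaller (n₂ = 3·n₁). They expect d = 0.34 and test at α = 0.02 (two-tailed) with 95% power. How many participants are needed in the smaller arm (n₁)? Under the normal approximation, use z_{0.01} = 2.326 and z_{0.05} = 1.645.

With allocation ratio k = n₂/n₁ = 3, Var(x̄₁−x̄₂) = σ²(1/n₁ + 1/(k·n₁)) = σ²·(k+1)/(k·n₁).
So n₁ = (1 + 1/k)·((z_{α/2} + z_β)/d)² = 1.333 × (3.971/0.34)².
n₁ = 1.333 × 136.41 = 181.9.
Round up: n₁ = 182, giving n₂ = 3 × 182 = 546.

n₁ = 182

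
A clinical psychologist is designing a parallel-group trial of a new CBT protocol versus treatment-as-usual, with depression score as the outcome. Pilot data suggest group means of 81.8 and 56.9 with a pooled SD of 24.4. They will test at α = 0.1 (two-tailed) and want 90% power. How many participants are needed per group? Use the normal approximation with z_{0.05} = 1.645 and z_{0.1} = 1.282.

Cohen's d = |M₁ − M₂| / SD_pooled = |81.8 − 56.9| / 24.4 = 24.9 / 24.4 = 1.020.
For two independent groups with equal n: n = 2·((z_{α/2} + z_β) / d)².
z_{α/2} + z_β = 1.645 + 1.282 = 2.927.
n = 2 × (2.927 / 1.020)² = 2 × 2.870² = 2 × 8.23 = 16.5.
Round up to the next whole participant.

n = 17 per group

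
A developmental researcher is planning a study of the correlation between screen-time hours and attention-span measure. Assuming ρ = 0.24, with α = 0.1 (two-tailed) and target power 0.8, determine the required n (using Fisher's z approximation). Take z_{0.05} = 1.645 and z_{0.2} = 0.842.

Fisher's z: C = ½·ln((1+r)/(1−r)) = ½·ln(1.6316) = 0.2448.
n = ((z_{α/2} + z_β)/C)² + 3.
(1.645 + 0.842) / 0.2448 = 2.487 / 0.2448 = 10.159.
n = 10.159² + 3 = 103.21 + 3 = 106.2.
Round up.

n = 107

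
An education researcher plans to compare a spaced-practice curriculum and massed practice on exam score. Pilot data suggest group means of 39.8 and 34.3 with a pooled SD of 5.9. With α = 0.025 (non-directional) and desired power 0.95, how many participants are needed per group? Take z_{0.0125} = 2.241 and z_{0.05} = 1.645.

n = 35 per group

Cohen's d = |M₁ − M₂| / SD_pooled = |39.8 − 34.3| / 5.9 = 5.5 / 5.9 = 0.932.
For two independent groups with equal n: n = 2·((z_{α/2} + z_β) / d)².
z_{α/2} + z_β = 2.241 + 1.645 = 3.886.
n = 2 × (3.886 / 0.932)² = 2 × 4.170² = 2 × 17.38 = 34.8.
Round up to the next whole participant.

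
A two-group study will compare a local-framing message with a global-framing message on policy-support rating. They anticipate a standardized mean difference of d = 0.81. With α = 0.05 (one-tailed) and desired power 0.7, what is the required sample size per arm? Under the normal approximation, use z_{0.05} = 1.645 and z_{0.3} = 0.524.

For two independent groups with equal n: n = 2·((z_{α} + z_β) / d)².
z_{α} + z_β = 1.645 + 0.524 = 2.169.
n = 2 × (2.169 / 0.81)² = 2 × 2.678² = 2 × 7.17 = 14.3.
Round up to the next whole participant.

n = 15 per group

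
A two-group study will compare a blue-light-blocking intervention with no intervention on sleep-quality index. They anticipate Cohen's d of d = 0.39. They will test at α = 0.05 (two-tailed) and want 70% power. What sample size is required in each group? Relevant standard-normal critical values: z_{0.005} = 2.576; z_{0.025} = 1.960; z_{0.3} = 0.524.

For two independent groups with equal n: n = 2·((z_{α/2} + z_β) / d)².
z_{α/2} + z_β = 1.960 + 0.524 = 2.484.
n = 2 × (2.484 / 0.39)² = 2 × 6.369² = 2 × 40.57 = 81.1.
Round up to the next whole participant.

n = 82 per group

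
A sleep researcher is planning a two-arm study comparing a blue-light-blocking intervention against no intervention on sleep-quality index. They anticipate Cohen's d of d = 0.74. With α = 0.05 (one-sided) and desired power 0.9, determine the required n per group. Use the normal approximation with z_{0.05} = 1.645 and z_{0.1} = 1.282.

For two independent groups with equal n: n = 2·((z_{α} + z_β) / d)².
z_{α} + z_β = 1.645 + 1.282 = 2.927.
n = 2 × (2.927 / 0.74)² = 2 × 3.955² = 2 × 15.65 = 31.3.
Round up to the next whole participant.

n = 32 per group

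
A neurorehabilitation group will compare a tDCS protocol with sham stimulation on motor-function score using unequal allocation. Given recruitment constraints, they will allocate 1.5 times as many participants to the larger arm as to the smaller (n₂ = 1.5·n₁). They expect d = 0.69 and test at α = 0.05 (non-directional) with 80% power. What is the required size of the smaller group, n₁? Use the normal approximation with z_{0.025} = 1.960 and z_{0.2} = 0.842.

n₁ = 28

With allocation ratio k = n₂/n₁ = 1.5, Var(x̄₁−x̄₂) = σ²(1/n₁ + 1/(k·n₁)) = σ²·(k+1)/(k·n₁).
So n₁ = (1 + 1/k)·((z_{α/2} + z_β)/d)² = 1.667 × (2.802/0.69)².
n₁ = 1.667 × 16.49 = 27.5.
Round up: n₁ = 28, giving n₂ = 1.5 × 28 = 42.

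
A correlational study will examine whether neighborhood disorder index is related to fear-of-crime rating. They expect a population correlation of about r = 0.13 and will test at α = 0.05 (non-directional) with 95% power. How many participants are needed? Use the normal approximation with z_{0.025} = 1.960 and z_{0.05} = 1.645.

Fisher's z: C = ½·ln((1+r)/(1−r)) = ½·ln(1.2989) = 0.1307.
n = ((z_{α/2} + z_β)/C)² + 3.
(1.960 + 1.645) / 0.1307 = 3.605 / 0.1307 = 27.582.
n = 27.582² + 3 = 760.78 + 3 = 763.8.
Round up.

n = 764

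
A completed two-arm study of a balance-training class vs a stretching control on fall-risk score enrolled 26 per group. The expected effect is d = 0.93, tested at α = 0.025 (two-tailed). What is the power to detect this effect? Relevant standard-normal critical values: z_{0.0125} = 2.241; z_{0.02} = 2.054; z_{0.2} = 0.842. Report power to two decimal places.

For two equal groups, power = Φ(d·√(n/2) − z_{α/2}).
d·√(n/2) = 0.93 × √(26/2) = 0.93 × 3.606 = 3.353.
z_β = 3.353 − 2.241 = 1.112.
Power = Φ(1.112) = 0.867.

power ≈ 0.87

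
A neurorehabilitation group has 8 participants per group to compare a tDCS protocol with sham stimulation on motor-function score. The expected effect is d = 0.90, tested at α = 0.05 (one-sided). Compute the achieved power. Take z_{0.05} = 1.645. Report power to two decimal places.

power ≈ 0.56

For two equal groups, power = Φ(d·√(n/2) − z_{α}).
d·√(n/2) = 0.90 × √(8/2) = 0.90 × 2.000 = 1.800.
z_β = 1.800 − 1.645 = 0.155.
Power = Φ(0.155) = 0.562.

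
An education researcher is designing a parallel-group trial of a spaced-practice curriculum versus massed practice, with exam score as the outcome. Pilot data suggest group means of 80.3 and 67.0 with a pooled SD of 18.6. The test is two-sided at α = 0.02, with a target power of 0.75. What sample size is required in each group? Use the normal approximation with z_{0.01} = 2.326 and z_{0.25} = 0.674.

n = 36 per group

Cohen's d = |M₁ − M₂| / SD_pooled = |80.3 − 67.0| / 18.6 = 13.3 / 18.6 = 0.715.
For two independent groups with equal n: n = 2·((z_{α/2} + z_β) / d)².
z_{α/2} + z_β = 2.326 + 0.674 = 3.000.
n = 2 × (3.000 / 0.715)² = 2 × 4.196² = 2 × 17.60 = 35.2.
Round up to the next whole participant.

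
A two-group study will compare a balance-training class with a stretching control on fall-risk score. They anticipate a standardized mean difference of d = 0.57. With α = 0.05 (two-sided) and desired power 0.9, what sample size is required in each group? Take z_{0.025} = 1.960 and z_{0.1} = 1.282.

For two independent groups with equal n: n = 2·((z_{α/2} + z_β) / d)².
z_{α/2} + z_β = 1.960 + 1.282 = 3.242.
n = 2 × (3.242 / 0.57)² = 2 × 5.688² = 2 × 32.35 = 64.7.
Round up to the next whole participant.

n = 65 per group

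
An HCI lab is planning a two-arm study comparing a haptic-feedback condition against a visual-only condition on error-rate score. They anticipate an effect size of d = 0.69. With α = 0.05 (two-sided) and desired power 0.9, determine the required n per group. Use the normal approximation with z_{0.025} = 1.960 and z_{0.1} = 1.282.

For two independent groups with equal n: n = 2·((z_{α/2} + z_β) / d)².
z_{α/2} + z_β = 1.960 + 1.282 = 3.242.
n = 2 × (3.242 / 0.69)² = 2 × 4.699² = 2 × 22.08 = 44.2.
Round up to the next whole participant.

n = 45 per group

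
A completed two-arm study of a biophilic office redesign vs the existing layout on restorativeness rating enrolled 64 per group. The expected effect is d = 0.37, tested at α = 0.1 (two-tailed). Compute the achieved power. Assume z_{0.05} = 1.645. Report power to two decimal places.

power ≈ 0.67

For two equal groups, power = Φ(d·√(n/2) − z_{α/2}).
d·√(n/2) = 0.37 × √(64/2) = 0.37 × 5.657 = 2.093.
z_β = 2.093 − 1.645 = 0.448.
Power = Φ(0.448) = 0.673.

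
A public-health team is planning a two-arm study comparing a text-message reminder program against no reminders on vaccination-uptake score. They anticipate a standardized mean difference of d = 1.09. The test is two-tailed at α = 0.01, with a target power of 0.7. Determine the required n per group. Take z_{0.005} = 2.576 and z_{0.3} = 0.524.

For two independent groups with equal n: n = 2·((z_{α/2} + z_β) / d)².
z_{α/2} + z_β = 2.576 + 0.524 = 3.100.
n = 2 × (3.100 / 1.09)² = 2 × 2.844² = 2 × 8.09 = 16.2.
Round up to the next whole participant.

n = 17 per group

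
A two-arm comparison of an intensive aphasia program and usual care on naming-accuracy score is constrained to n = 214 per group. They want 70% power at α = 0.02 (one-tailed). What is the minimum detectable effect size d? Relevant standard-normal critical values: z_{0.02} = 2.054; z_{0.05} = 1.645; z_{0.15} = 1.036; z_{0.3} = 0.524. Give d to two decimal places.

For two independent groups of n = 214 each: d_min = (z_{α} + z_β)·√(2/n).
z-sum = 2.054 + 0.524 = 2.578.
d_min = 2.578 × √(2/214) = 2.578 × 0.0967 = 0.249.

d_min ≈ 0.25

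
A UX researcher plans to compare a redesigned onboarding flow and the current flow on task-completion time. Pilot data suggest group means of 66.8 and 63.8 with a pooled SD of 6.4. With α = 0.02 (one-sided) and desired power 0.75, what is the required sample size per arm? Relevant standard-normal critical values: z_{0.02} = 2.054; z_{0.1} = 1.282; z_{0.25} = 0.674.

Cohen's d = |M₁ − M₂| / SD_pooled = |66.8 − 63.8| / 6.4 = 3.0 / 6.4 = 0.469.
For two independent groups with equal n: n = 2·((z_{α} + z_β) / d)².
z_{α} + z_β = 2.054 + 0.674 = 2.728.
n = 2 × (2.728 / 0.469)² = 2 × 5.817² = 2 × 33.83 = 67.7.
Round up to the next whole participant.

n = 68 per group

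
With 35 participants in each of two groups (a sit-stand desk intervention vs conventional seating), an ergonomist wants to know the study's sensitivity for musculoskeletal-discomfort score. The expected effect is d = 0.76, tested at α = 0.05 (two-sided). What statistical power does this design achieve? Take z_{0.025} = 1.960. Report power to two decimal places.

For two equal groups, power = Φ(d·√(n/2) − z_{α/2}).
d·√(n/2) = 0.76 × √(35/2) = 0.76 × 4.183 = 3.179.
z_β = 3.179 − 1.960 = 1.219.
Power = Φ(1.219) = 0.889.

power ≈ 0.89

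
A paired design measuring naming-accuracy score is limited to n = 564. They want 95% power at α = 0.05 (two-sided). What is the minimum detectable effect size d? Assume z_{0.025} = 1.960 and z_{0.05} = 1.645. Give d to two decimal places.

For a single sample (or paired design) of n = 564: d_min = (z_{α/2} + z_β)/√n.
z-sum = 1.960 + 1.645 = 3.605.
d_min = 3.605 / √564 = 3.605 / 23.749 = 0.152.

d_min ≈ 0.15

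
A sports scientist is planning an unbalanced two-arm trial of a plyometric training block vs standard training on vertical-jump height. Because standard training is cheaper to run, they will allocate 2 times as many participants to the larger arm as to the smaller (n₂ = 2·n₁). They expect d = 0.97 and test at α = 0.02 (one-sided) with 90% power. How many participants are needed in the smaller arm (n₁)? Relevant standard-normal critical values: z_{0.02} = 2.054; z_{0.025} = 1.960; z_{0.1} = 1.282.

n₁ = 18

With allocation ratio k = n₂/n₁ = 2, Var(x̄₁−x̄₂) = σ²(1/n₁ + 1/(k·n₁)) = σ²·(k+1)/(k·n₁).
So n₁ = (1 + 1/k)·((z_{α} + z_β)/d)² = 1.500 × (3.336/0.97)².
n₁ = 1.500 × 11.83 = 17.7.
Round up: n₁ = 18, giving n₂ = 2 × 18 = 36.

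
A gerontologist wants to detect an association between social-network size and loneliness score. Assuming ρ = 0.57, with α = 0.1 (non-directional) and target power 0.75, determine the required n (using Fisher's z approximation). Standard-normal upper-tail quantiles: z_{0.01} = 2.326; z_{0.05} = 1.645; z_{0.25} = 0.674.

n = 16

Fisher's z: C = ½·ln((1+r)/(1−r)) = ½·ln(3.6512) = 0.6475.
n = ((z_{α/2} + z_β)/C)² + 3.
(1.645 + 0.674) / 0.6475 = 2.319 / 0.6475 = 3.581.
n = 3.581² + 3 = 12.83 + 3 = 15.8.
Round up.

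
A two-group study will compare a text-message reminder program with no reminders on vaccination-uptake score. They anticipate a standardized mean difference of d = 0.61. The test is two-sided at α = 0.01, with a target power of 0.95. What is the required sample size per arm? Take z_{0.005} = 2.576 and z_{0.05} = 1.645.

For two independent groups with equal n: n = 2·((z_{α/2} + z_β) / d)².
z_{α/2} + z_β = 2.576 + 1.645 = 4.221.
n = 2 × (4.221 / 0.61)² = 2 × 6.920² = 2 × 47.88 = 95.8.
Round up to the next whole participant.

n = 96 per group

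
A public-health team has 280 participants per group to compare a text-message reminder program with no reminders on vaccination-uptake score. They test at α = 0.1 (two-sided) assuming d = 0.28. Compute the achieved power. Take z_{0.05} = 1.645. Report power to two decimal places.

power ≈ 0.95

For two equal groups, power = Φ(d·√(n/2) − z_{α/2}).
d·√(n/2) = 0.28 × √(280/2) = 0.28 × 11.832 = 3.313.
z_β = 3.313 − 1.645 = 1.668.
Power = Φ(1.668) = 0.952.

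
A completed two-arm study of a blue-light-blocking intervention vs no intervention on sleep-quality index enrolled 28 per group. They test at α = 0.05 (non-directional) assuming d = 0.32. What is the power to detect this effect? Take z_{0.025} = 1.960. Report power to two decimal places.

For two equal groups, power = Φ(d·√(n/2) − z_{α/2}).
d·√(n/2) = 0.32 × √(28/2) = 0.32 × 3.742 = 1.197.
z_β = 1.197 − 1.960 = -0.763.
Power = Φ(-0.763) = 0.223.

power ≈ 0.22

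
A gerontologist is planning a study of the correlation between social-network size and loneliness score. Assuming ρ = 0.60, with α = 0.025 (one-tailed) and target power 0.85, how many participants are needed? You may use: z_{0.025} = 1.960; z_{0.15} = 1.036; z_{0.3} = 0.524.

n = 22

Fisher's z: C = ½·ln((1+r)/(1−r)) = ½·ln(4.0000) = 0.6931.
n = ((z_{α} + z_β)/C)² + 3.
(1.960 + 1.036) / 0.6931 = 2.996 / 0.6931 = 4.323.
n = 4.323² + 3 = 18.68 + 3 = 21.7.
Round up.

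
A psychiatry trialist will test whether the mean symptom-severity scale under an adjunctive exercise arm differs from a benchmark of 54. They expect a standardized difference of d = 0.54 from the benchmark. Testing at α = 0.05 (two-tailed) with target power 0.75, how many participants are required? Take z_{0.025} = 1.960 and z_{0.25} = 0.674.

n = 24

For a one-sample test: n = ((z_{α/2} + z_β) / d)².
z_{α/2} + z_β = 1.960 + 0.674 = 2.634.
n = (2.634 / 0.54)² = 4.878² = 23.79.
Round up.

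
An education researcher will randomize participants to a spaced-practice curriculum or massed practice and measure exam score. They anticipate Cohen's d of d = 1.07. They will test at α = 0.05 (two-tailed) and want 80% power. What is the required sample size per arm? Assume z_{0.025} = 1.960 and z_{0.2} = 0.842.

n = 14 per group

For two independent groups with equal n: n = 2·((z_{α/2} + z_β) / d)².
z_{α/2} + z_β = 1.960 + 0.842 = 2.802.
n = 2 × (2.802 / 1.07)² = 2 × 2.619² = 2 × 6.86 = 13.7.
Round up to the next whole participant.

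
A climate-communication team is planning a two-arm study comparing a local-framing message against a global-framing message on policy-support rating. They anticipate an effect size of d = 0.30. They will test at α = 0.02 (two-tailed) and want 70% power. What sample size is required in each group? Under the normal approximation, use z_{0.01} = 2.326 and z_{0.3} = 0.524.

n = 181 per group

For two independent groups with equal n: n = 2·((z_{α/2} + z_β) / d)².
z_{α/2} + z_β = 2.326 + 0.524 = 2.850.
n = 2 × (2.850 / 0.30)² = 2 × 9.500² = 2 × 90.25 = 180.5.
Round up to the next whole participant.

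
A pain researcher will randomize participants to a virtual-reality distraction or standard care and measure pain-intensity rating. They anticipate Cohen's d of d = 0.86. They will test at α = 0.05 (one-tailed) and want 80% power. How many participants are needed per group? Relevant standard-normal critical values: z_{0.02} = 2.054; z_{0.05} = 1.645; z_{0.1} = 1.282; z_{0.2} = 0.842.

n = 17 per group

For two independent groups with equal n: n = 2·((z_{α} + z_β) / d)².
z_{α} + z_β = 1.645 + 0.842 = 2.487.
n = 2 × (2.487 / 0.86)² = 2 × 2.892² = 2 × 8.36 = 16.7.
Round up to the next whole participant.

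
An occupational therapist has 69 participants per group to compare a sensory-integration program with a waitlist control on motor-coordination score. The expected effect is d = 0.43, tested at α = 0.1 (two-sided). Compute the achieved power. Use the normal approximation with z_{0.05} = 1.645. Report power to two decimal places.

For two equal groups, power = Φ(d·√(n/2) − z_{α/2}).
d·√(n/2) = 0.43 × √(69/2) = 0.43 × 5.874 = 2.526.
z_β = 2.526 − 1.645 = 0.881.
Power = Φ(0.881) = 0.811.

power ≈ 0.81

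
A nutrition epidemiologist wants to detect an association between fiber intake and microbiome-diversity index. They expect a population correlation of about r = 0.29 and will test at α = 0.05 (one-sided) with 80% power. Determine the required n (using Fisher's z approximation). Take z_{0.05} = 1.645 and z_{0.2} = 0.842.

Fisher's z: C = ½·ln((1+r)/(1−r)) = ½·ln(1.8169) = 0.2986.
n = ((z_{α} + z_β)/C)² + 3.
(1.645 + 0.842) / 0.2986 = 2.487 / 0.2986 = 8.329.
n = 8.329² + 3 = 69.37 + 3 = 72.4.
Round up.

n = 73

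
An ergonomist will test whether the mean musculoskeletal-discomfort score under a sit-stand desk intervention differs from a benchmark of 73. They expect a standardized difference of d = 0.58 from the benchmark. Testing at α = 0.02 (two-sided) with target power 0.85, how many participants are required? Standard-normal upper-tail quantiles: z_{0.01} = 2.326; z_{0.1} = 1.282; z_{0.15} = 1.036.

n = 34

For a one-sample test: n = ((z_{α/2} + z_β) / d)².
z_{α/2} + z_β = 2.326 + 1.036 = 3.362.
n = (3.362 / 0.58)² = 5.797² = 33.60.
Round up.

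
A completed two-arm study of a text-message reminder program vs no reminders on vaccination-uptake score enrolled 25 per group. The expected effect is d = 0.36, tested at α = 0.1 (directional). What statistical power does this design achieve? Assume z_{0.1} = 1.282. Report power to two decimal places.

power ≈ 0.50

For two equal groups, power = Φ(d·√(n/2) − z_{α}).
d·√(n/2) = 0.36 × √(25/2) = 0.36 × 3.536 = 1.273.
z_β = 1.273 − 1.282 = -0.009.
Power = Φ(-0.009) = 0.496.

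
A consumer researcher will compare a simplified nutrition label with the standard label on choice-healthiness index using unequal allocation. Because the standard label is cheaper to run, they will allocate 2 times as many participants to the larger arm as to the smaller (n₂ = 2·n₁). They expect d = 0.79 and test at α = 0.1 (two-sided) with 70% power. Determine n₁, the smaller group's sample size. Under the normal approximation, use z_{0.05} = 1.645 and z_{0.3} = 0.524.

With allocation ratio k = n₂/n₁ = 2, Var(x̄₁−x̄₂) = σ²(1/n₁ + 1/(k·n₁)) = σ²·(k+1)/(k·n₁).
So n₁ = (1 + 1/k)·((z_{α/2} + z_β)/d)² = 1.500 × (2.169/0.79)².
n₁ = 1.500 × 7.54 = 11.3.
Round up: n₁ = 12, giving n₂ = 2 × 12 = 24.

n₁ = 12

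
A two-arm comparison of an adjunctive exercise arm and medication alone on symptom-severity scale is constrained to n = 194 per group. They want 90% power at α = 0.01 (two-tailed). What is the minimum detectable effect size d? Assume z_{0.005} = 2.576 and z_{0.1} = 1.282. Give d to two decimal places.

For two independent groups of n = 194 each: d_min = (z_{α/2} + z_β)·√(2/n).
z-sum = 2.576 + 1.282 = 3.858.
d_min = 3.858 × √(2/194) = 3.858 × 0.1015 = 0.392.

d_min ≈ 0.39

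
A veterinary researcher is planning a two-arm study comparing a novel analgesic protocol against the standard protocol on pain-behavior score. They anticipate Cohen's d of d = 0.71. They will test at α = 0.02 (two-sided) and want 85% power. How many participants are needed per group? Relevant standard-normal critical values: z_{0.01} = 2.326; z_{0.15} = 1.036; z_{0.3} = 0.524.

n = 45 per group

For two independent groups with equal n: n = 2·((z_{α/2} + z_β) / d)².
z_{α/2} + z_β = 2.326 + 1.036 = 3.362.
n = 2 × (3.362 / 0.71)² = 2 × 4.735² = 2 × 22.42 = 44.8.
Round up to the next whole participant.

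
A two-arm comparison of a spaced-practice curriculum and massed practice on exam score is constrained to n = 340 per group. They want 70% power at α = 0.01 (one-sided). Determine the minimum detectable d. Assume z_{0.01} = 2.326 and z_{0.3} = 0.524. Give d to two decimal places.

d_min ≈ 0.22

For two independent groups of n = 340 each: d_min = (z_{α} + z_β)·√(2/n).
z-sum = 2.326 + 0.524 = 2.850.
d_min = 2.850 × √(2/340) = 2.850 × 0.0767 = 0.219.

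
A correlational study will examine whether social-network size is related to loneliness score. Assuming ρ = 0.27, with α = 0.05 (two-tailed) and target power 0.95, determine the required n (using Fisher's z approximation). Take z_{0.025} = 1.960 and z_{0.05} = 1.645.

Fisher's z: C = ½·ln((1+r)/(1−r)) = ½·ln(1.7397) = 0.2769.
n = ((z_{α/2} + z_β)/C)² + 3.
(1.960 + 1.645) / 0.2769 = 3.605 / 0.2769 = 13.019.
n = 13.019² + 3 = 169.50 + 3 = 172.5.
Round up.

n = 173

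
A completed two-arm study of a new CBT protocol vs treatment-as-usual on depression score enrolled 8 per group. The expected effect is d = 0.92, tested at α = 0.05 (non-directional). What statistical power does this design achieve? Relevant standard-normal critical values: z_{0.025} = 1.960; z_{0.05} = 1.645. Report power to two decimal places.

For two equal groups, power = Φ(d·√(n/2) − z_{α/2}).
d·√(n/2) = 0.92 × √(8/2) = 0.92 × 2.000 = 1.840.
z_β = 1.840 − 1.960 = -0.120.
Power = Φ(-0.120) = 0.452.

power ≈ 0.45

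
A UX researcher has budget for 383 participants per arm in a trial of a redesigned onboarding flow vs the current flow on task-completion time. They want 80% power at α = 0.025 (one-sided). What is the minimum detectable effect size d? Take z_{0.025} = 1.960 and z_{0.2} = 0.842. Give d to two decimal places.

d_min ≈ 0.20

For two independent groups of n = 383 each: d_min = (z_{α} + z_β)·√(2/n).
z-sum = 1.960 + 0.842 = 2.802.
d_min = 2.802 × √(2/383) = 2.802 × 0.0723 = 0.202.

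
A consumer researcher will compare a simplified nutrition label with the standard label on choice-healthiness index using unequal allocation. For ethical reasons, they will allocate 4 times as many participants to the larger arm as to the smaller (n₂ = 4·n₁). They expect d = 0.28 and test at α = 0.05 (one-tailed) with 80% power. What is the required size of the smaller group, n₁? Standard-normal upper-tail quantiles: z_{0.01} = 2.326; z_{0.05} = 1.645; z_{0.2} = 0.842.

n₁ = 99

With allocation ratio k = n₂/n₁ = 4, Var(x̄₁−x̄₂) = σ²(1/n₁ + 1/(k·n₁)) = σ²·(k+1)/(k·n₁).
So n₁ = (1 + 1/k)·((z_{α} + z_β)/d)² = 1.250 × (2.487/0.28)².
n₁ = 1.250 × 78.89 = 98.6.
Round up: n₁ = 99, giving n₂ = 4 × 99 = 396.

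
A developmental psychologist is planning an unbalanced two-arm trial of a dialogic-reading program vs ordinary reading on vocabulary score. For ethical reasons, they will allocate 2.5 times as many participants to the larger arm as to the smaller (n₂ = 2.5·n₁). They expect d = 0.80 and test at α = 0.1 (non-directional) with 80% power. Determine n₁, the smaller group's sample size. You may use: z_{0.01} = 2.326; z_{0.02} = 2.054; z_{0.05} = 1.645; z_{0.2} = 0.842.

With allocation ratio k = n₂/n₁ = 2.5, Var(x̄₁−x̄₂) = σ²(1/n₁ + 1/(k·n₁)) = σ²·(k+1)/(k·n₁).
So n₁ = (1 + 1/k)·((z_{α/2} + z_β)/d)² = 1.400 × (2.487/0.80)².
n₁ = 1.400 × 9.66 = 13.5.
Round up: n₁ = 14, giving n₂ = 2.5 × 14 = 35.

n₁ = 14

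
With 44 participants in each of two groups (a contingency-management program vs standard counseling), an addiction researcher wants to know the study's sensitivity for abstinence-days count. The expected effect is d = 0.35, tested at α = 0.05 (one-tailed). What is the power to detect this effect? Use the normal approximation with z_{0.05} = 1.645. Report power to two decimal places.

For two equal groups, power = Φ(d·√(n/2) − z_{α}).
d·√(n/2) = 0.35 × √(44/2) = 0.35 × 4.690 = 1.642.
z_β = 1.642 − 1.645 = -0.003.
Power = Φ(-0.003) = 0.499.

power ≈ 0.50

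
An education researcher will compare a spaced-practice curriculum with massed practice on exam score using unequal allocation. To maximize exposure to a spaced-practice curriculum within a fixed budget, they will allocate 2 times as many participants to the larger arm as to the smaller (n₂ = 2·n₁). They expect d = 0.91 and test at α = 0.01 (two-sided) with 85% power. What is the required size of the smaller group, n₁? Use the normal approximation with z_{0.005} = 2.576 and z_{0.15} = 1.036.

n₁ = 24

With allocation ratio k = n₂/n₁ = 2, Var(x̄₁−x̄₂) = σ²(1/n₁ + 1/(k·n₁)) = σ²·(k+1)/(k·n₁).
So n₁ = (1 + 1/k)·((z_{α/2} + z_β)/d)² = 1.500 × (3.612/0.91)².
n₁ = 1.500 × 15.75 = 23.6.
Round up: n₁ = 24, giving n₂ = 2 × 24 = 48.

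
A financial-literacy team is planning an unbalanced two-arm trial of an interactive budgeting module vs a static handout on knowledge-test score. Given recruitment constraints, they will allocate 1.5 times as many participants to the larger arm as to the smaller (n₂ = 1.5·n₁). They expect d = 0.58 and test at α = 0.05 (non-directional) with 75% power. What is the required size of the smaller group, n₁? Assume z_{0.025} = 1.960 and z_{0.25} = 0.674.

n₁ = 35

With allocation ratio k = n₂/n₁ = 1.5, Var(x̄₁−x̄₂) = σ²(1/n₁ + 1/(k·n₁)) = σ²·(k+1)/(k·n₁).
So n₁ = (1 + 1/k)·((z_{α/2} + z_β)/d)² = 1.667 × (2.634/0.58)².
n₁ = 1.667 × 20.62 = 34.4.
Round up: n₁ = 35, giving n₂ = ⌈1.5 × 35⌉ = ⌈52.5⌉ = 53.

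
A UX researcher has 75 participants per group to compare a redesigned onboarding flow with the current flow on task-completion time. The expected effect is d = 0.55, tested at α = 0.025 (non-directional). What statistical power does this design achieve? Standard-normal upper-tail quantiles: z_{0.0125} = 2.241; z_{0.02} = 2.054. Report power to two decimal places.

For two equal groups, power = Φ(d·√(n/2) − z_{α/2}).
d·√(n/2) = 0.55 × √(75/2) = 0.55 × 6.124 = 3.368.
z_β = 3.368 − 2.241 = 1.127.
Power = Φ(1.127) = 0.870.

power ≈ 0.87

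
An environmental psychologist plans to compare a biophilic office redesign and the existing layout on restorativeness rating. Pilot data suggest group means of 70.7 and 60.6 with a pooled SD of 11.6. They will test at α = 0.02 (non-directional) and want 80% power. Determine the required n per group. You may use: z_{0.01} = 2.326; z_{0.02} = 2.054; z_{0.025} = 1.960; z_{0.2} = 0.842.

Cohen's d = |M₁ − M₂| / SD_pooled = |70.7 − 60.6| / 11.6 = 10.1 / 11.6 = 0.871.
For two independent groups with equal n: n = 2·((z_{α/2} + z_β) / d)².
z_{α/2} + z_β = 2.326 + 0.842 = 3.168.
n = 2 × (3.168 / 0.871)² = 2 × 3.637² = 2 × 13.23 = 26.5.
Round up to the next whole participant.

n = 27 per group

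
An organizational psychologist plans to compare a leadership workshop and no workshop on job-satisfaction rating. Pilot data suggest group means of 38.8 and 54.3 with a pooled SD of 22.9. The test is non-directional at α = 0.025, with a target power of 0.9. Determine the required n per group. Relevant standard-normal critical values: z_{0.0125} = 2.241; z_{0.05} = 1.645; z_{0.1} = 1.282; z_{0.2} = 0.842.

n = 55 per group

Cohen's d = |M₁ − M₂| / SD_pooled = |38.8 − 54.3| / 22.9 = 15.5 / 22.9 = 0.677.
For two independent groups with equal n: n = 2·((z_{α/2} + z_β) / d)².
z_{α/2} + z_β = 2.241 + 1.282 = 3.523.
n = 2 × (3.523 / 0.677)² = 2 × 5.204² = 2 × 27.08 = 54.2.
Round up to the next whole participant.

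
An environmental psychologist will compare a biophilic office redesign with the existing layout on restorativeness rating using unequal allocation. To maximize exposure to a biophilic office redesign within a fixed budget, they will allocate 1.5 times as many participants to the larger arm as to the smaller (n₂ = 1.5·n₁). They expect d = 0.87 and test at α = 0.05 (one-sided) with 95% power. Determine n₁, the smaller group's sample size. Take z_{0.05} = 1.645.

n₁ = 24

With allocation ratio k = n₂/n₁ = 1.5, Var(x̄₁−x̄₂) = σ²(1/n₁ + 1/(k·n₁)) = σ²·(k+1)/(k·n₁).
So n₁ = (1 + 1/k)·((z_{α} + z_β)/d)² = 1.667 × (3.290/0.87)².
n₁ = 1.667 × 14.30 = 23.8.
Round up: n₁ = 24, giving n₂ = 1.5 × 24 = 36.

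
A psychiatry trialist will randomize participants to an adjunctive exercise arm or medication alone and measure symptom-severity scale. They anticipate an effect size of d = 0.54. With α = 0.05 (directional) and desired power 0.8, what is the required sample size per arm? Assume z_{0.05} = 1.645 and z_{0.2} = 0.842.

n = 43 per group

For two independent groups with equal n: n = 2·((z_{α} + z_β) / d)².
z_{α} + z_β = 1.645 + 0.842 = 2.487.
n = 2 × (2.487 / 0.54)² = 2 × 4.606² = 2 × 21.21 = 42.4.
Round up to the next whole participant.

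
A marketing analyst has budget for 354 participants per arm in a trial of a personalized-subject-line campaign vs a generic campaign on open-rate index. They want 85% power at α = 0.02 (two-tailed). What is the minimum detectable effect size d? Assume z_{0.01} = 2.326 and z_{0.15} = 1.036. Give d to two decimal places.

For two independent groups of n = 354 each: d_min = (z_{α/2} + z_β)·√(2/n).
z-sum = 2.326 + 1.036 = 3.362.
d_min = 3.362 × √(2/354) = 3.362 × 0.0752 = 0.253.

d_min ≈ 0.25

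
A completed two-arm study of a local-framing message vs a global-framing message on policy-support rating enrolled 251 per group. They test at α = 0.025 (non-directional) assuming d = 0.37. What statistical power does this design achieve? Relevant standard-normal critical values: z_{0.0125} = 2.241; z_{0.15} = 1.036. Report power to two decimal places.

power ≈ 0.97

For two equal groups, power = Φ(d·√(n/2) − z_{α/2}).
d·√(n/2) = 0.37 × √(251/2) = 0.37 × 11.203 = 4.145.
z_β = 4.145 − 2.241 = 1.904.
Power = Φ(1.904) = 0.972.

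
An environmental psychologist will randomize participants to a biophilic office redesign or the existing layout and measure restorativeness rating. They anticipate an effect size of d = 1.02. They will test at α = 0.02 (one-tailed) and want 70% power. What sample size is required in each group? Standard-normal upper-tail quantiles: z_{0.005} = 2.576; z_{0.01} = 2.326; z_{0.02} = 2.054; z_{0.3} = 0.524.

For two independent groups with equal n: n = 2·((z_{α} + z_β) / d)².
z_{α} + z_β = 2.054 + 0.524 = 2.578.
n = 2 × (2.578 / 1.02)² = 2 × 2.527² = 2 × 6.39 = 12.8.
Round up to the next whole participant.

n = 13 per group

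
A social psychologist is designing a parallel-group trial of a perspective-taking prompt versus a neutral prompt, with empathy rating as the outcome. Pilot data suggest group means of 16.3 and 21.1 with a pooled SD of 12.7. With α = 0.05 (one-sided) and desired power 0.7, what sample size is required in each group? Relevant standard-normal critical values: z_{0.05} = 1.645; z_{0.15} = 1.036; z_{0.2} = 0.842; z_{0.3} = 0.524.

Cohen's d = |M₁ − M₂| / SD_pooled = |16.3 − 21.1| / 12.7 = 4.8 / 12.7 = 0.378.
For two independent groups with equal n: n = 2·((z_{α} + z_β) / d)².
z_{α} + z_β = 1.645 + 0.524 = 2.169.
n = 2 × (2.169 / 0.378)² = 2 × 5.738² = 2 × 32.93 = 65.9.
Round up to the next whole participant.

n = 66 per group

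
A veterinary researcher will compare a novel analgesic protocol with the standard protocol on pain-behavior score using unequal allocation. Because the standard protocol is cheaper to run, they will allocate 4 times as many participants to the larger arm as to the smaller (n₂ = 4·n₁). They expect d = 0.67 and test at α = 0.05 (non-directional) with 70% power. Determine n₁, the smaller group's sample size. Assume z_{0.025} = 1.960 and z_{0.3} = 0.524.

With allocation ratio k = n₂/n₁ = 4, Var(x̄₁−x̄₂) = σ²(1/n₁ + 1/(k·n₁)) = σ²·(k+1)/(k·n₁).
So n₁ = (1 + 1/k)·((z_{α/2} + z_β)/d)² = 1.250 × (2.484/0.67)².
n₁ = 1.250 × 13.75 = 17.2.
Round up: n₁ = 18, giving n₂ = 4 × 18 = 72.

n₁ = 18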